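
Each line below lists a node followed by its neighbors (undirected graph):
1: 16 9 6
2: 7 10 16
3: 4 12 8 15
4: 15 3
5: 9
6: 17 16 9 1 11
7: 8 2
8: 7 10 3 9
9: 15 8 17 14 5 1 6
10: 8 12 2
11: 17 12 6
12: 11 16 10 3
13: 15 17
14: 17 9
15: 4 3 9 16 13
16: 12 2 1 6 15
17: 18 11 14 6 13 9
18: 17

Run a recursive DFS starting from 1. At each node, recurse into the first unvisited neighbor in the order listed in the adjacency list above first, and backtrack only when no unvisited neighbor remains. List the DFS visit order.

1, 16, 12, 11, 17, 18, 14, 9, 15, 4, 3, 8, 7, 2, 10, 13, 5, 6

Visit 1
1 → 16
16 → 12
12 → 11
11 → 17
17 → 18
17 → 14
14 → 9
9 → 15
15 → 4
4 → 3
3 → 8
8 → 7
7 → 2
2 → 10
15 → 13
9 → 5
9 → 6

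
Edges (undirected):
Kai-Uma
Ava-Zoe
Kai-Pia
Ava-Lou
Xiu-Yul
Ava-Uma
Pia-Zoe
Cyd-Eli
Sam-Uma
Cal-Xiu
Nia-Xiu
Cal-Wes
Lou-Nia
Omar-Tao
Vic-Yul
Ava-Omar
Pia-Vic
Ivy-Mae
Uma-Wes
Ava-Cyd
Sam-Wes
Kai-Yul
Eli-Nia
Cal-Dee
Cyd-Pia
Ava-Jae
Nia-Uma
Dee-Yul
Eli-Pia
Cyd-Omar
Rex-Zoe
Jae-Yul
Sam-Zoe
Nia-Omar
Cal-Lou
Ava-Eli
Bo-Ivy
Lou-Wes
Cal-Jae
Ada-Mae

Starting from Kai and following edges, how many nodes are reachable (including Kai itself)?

20

BFS from Kai visits: Kai, Yul, Uma, Pia, Xiu, Vic, Jae, Dee, Wes, Sam, Nia, Ava, Zoe, Eli, Cyd, Cal, Lou, Omar, Rex, Tao
Reachable nodes: 20 of 24 total.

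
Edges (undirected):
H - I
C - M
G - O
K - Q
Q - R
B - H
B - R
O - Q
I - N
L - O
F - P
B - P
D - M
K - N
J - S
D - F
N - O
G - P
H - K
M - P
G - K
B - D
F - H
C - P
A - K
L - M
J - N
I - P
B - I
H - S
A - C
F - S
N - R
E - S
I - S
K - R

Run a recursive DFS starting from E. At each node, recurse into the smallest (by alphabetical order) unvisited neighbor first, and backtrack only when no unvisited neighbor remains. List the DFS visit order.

E S F D B H I N J K A C M L O G P Q R

Visit E
E → S
S → F
F → D
D → B
B → H
H → I
I → N
N → J
N → K
K → A
A → C
C → M
M → L
L → O
O → G
G → P
O → Q
Q → R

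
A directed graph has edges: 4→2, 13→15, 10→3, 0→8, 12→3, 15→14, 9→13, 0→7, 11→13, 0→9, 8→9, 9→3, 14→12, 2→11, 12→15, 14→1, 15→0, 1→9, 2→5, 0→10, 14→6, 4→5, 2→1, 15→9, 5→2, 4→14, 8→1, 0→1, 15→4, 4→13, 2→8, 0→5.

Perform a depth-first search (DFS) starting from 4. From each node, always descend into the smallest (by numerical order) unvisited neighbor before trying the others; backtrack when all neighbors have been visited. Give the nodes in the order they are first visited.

Visit 4
4 → 2
2 → 1
1 → 9
9 → 3
9 → 13
13 → 15
15 → 0
0 → 5
0 → 7
0 → 8
0 → 10
15 → 14
14 → 6
14 → 12
2 → 11

4 2 1 9 3 13 15 0 5 7 8 10 14 6 12 11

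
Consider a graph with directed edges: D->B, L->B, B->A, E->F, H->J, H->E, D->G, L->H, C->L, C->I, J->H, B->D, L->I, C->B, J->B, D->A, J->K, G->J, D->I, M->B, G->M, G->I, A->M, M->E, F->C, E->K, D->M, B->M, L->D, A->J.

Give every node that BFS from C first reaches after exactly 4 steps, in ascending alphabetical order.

Level 0: C
Level 1: B, I, L
Level 2: A, D, H, M
Level 3: E, G, J
Level 4: F, K

F, K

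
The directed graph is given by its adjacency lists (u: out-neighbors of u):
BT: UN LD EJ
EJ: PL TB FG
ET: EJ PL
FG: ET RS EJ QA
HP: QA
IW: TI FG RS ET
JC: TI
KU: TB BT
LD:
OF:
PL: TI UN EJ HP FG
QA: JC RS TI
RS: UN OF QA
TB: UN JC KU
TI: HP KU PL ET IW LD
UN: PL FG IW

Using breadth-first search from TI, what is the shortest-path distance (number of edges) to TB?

Level 0: TI
Level 1: ET, HP, IW, KU, LD, PL
Level 2: BT, EJ, FG, QA, RS, TB, UN
Level 3: JC, OF
TB first appears at level 2.

2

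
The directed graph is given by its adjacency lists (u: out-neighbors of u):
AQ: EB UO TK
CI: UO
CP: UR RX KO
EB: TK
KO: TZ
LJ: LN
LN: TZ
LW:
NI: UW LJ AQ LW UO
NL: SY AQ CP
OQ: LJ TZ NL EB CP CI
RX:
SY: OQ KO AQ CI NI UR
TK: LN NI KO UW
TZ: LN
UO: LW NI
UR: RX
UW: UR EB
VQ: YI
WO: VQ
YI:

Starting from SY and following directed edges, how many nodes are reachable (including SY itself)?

BFS from SY visits: SY, UR, OQ, NI, KO, CI, AQ, RX, TZ, NL, LJ, EB, CP, UW, UO, LW, TK, LN
Reachable nodes: 18 of 21 total.

18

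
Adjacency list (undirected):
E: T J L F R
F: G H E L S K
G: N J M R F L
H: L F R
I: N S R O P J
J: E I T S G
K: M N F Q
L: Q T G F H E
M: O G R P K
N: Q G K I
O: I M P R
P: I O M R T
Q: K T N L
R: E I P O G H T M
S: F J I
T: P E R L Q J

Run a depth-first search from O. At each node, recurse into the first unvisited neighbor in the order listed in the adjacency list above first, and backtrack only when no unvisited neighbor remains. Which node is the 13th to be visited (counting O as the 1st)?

H

Visit O
O → I
I → N
N → Q
Q → K
K → M
M → G
G → J
J → E
E → T
T → P
P → R
R → H
H → L
L → F
F → S

Visit order: O, I, N, Q, K, M, G, J, E, T, P, R, H, L, F, S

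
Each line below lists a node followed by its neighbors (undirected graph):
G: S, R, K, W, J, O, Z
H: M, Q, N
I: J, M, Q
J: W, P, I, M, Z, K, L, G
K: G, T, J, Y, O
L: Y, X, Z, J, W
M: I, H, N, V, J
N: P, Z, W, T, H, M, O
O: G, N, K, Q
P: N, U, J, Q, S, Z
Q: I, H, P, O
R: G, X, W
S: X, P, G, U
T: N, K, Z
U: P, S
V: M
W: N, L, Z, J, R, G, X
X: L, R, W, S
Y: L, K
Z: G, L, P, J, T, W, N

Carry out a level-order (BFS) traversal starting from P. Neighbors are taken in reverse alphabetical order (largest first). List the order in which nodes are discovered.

P → Z → U → S → Q → N → J → W → T → L → G → X → O → I → H → M → K → R → Y → V

Visit P; enqueue Z, U, S, Q, N, J → queue [Z, U, S, Q, N, J]
Visit Z; enqueue W, T, L, G → queue [U, S, Q, N, J, W, T, L, G]
Visit U → queue [S, Q, N, J, W, T, L, G]
Visit S; enqueue X → queue [Q, N, J, W, T, L, G, X]
Visit Q; enqueue O, I, H → queue [N, J, W, T, L, G, X, O, I, H]
Visit N; enqueue M → queue [J, W, T, L, G, X, O, I, H, M]
Visit J; enqueue K → queue [W, T, L, G, X, O, I, H, M, K]
Visit W; enqueue R → queue [T, L, G, X, O, I, H, M, K, R]
Visit T → queue [L, G, X, O, I, H, M, K, R]
Visit L; enqueue Y → queue [G, X, O, I, H, M, K, R, Y]
Visit G → queue [X, O, I, H, M, K, R, Y]
Visit X → queue [O, I, H, M, K, R, Y]
Visit O → queue [I, H, M, K, R, Y]
Visit I → queue [H, M, K, R, Y]
Visit H → queue [M, K, R, Y]
Visit M; enqueue V → queue [K, R, Y, V]
Visit K → queue [R, Y, V]
Visit R → queue [Y, V]
Visit Y → queue [V]
Visit V → queue []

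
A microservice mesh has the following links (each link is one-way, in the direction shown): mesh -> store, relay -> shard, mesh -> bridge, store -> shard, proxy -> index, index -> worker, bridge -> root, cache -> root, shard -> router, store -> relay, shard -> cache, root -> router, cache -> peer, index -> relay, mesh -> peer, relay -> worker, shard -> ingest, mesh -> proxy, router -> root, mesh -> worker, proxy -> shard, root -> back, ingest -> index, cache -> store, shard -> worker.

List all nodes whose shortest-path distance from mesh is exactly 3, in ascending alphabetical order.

Level 0: mesh
Level 1: bridge, peer, proxy, store, worker
Level 2: index, relay, root, shard
Level 3: back, cache, ingest, router

back, cache, ingest, router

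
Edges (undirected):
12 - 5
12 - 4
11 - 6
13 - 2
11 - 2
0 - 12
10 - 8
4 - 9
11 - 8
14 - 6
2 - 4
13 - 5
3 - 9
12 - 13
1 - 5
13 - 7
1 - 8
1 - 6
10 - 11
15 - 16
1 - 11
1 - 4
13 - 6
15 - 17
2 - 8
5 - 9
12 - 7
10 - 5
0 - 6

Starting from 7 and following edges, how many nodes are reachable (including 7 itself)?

15

BFS from 7 visits: 7, 13, 12, 6, 5, 2, 4, 0, 14, 11, 1, 10, 9, 8, 3
Reachable nodes: 15 of 18 total.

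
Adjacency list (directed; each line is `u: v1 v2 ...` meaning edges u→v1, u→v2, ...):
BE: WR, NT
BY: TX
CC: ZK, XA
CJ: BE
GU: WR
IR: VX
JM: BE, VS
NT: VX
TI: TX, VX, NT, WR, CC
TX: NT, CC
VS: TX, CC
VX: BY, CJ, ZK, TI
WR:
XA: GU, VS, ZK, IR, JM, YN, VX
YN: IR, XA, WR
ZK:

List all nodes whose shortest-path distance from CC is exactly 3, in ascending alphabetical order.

Level 0: CC
Level 1: XA, ZK
Level 2: GU, IR, JM, VS, VX, YN
Level 3: BE, BY, CJ, TI, TX, WR
Level 4: NT

BE, BY, CJ, TI, TX, WR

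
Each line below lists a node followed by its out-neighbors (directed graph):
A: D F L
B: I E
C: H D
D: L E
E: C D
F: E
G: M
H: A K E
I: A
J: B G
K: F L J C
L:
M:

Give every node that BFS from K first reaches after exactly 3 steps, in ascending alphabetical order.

Level 0: K
Level 1: C, F, J, L
Level 2: B, D, E, G, H
Level 3: A, I, M

A, I, M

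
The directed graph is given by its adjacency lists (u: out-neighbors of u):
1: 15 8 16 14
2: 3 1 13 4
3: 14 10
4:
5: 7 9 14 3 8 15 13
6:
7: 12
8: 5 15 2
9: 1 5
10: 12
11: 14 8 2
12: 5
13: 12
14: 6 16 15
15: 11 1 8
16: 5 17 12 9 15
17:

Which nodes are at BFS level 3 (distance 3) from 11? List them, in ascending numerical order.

7, 9, 10, 12, 17

Level 0: 11
Level 1: 2, 8, 14
Level 2: 1, 3, 4, 5, 6, 13, 15, 16
Level 3: 7, 9, 10, 12, 17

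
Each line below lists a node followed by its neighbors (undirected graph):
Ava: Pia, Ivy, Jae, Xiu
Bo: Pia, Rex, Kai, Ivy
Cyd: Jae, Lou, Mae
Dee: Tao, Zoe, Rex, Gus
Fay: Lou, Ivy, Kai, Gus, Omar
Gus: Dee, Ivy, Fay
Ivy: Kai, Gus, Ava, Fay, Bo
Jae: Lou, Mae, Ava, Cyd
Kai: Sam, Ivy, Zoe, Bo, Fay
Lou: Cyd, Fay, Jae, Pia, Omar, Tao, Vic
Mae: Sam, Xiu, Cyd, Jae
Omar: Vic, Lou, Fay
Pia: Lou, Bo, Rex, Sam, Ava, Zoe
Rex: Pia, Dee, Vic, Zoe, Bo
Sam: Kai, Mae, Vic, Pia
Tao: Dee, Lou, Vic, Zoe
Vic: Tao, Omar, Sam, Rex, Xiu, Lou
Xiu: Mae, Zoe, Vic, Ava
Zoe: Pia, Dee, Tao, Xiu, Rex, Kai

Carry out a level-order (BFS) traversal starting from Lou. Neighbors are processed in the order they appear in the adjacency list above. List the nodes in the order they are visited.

Lou → Cyd → Fay → Jae → Pia → Omar → Tao → Vic → Mae → Ivy → Kai → Gus → Ava → Bo → Rex → Sam → Zoe → Dee → Xiu

Visit Lou; enqueue Cyd, Fay, Jae, Pia, Omar, Tao, Vic → queue [Cyd, Fay, Jae, Pia, Omar, Tao, Vic]
Visit Cyd; enqueue Mae → queue [Fay, Jae, Pia, Omar, Tao, Vic, Mae]
Visit Fay; enqueue Ivy, Kai, Gus → queue [Jae, Pia, Omar, Tao, Vic, Mae, Ivy, Kai, Gus]
Visit Jae; enqueue Ava → queue [Pia, Omar, Tao, Vic, Mae, Ivy, Kai, Gus, Ava]
Visit Pia; enqueue Bo, Rex, Sam, Zoe → queue [Omar, Tao, Vic, Mae, Ivy, Kai, Gus, Ava, Bo, Rex, Sam, Zoe]
Visit Omar → queue [Tao, Vic, Mae, Ivy, Kai, Gus, Ava, Bo, Rex, Sam, Zoe]
Visit Tao; enqueue Dee → queue [Vic, Mae, Ivy, Kai, Gus, Ava, Bo, Rex, Sam, Zoe, Dee]
Visit Vic; enqueue Xiu → queue [Mae, Ivy, Kai, Gus, Ava, Bo, Rex, Sam, Zoe, Dee, Xiu]
Visit Mae → queue [Ivy, Kai, Gus, Ava, Bo, Rex, Sam, Zoe, Dee, Xiu]
Visit Ivy → queue [Kai, Gus, Ava, Bo, Rex, Sam, Zoe, Dee, Xiu]
Visit Kai → queue [Gus, Ava, Bo, Rex, Sam, Zoe, Dee, Xiu]
Visit Gus → queue [Ava, Bo, Rex, Sam, Zoe, Dee, Xiu]
Visit Ava → queue [Bo, Rex, Sam, Zoe, Dee, Xiu]
Visit Bo → queue [Rex, Sam, Zoe, Dee, Xiu]
Visit Rex → queue [Sam, Zoe, Dee, Xiu]
Visit Sam → queue [Zoe, Dee, Xiu]
Visit Zoe → queue [Dee, Xiu]
Visit Dee → queue [Xiu]
Visit Xiu → queue []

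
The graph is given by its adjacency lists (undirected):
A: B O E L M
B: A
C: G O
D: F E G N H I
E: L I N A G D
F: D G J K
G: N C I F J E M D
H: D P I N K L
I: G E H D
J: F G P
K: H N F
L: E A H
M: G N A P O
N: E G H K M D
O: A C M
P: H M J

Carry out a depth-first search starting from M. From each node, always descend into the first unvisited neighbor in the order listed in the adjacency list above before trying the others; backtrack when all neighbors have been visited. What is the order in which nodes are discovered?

Visit M
M → G
G → N
N → E
E → L
L → A
A → B
A → O
O → C
L → H
H → D
D → F
F → J
J → P
F → K
D → I

M → G → N → E → L → A → B → O → C → H → D → F → J → P → K → I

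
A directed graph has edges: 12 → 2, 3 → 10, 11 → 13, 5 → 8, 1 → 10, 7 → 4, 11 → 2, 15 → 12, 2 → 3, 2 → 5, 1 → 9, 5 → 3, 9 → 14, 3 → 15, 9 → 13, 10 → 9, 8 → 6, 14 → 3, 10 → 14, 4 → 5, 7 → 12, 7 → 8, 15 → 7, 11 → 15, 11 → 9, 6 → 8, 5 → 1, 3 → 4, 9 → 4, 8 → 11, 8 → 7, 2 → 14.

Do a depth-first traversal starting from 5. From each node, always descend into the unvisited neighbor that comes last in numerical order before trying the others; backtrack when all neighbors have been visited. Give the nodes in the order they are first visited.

5 8 11 15 12 2 14 3 10 9 13 4 7 6 1

Visit 5
5 → 8
8 → 11
11 → 15
15 → 12
12 → 2
2 → 14
14 → 3
3 → 10
10 → 9
9 → 13
9 → 4
15 → 7
8 → 6
5 → 1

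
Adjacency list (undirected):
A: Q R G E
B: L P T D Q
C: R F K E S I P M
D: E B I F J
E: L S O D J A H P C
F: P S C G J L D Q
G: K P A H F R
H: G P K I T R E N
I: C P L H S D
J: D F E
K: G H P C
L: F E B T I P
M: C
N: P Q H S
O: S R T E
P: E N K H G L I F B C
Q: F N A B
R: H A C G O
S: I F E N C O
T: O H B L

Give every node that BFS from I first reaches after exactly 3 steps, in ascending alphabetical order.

Level 0: I
Level 1: C, D, H, L, P, S
Level 2: B, E, F, G, J, K, M, N, O, R, T
Level 3: A, Q

A, Q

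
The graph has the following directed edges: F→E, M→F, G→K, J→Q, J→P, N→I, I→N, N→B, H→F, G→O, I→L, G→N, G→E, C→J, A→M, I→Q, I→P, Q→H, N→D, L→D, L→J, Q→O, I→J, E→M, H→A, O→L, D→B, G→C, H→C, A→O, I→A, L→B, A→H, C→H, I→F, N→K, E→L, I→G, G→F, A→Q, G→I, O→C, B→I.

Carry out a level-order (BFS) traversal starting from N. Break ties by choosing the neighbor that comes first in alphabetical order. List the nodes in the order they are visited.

N → B → D → I → K → A → F → G → J → L → P → Q → H → M → O → E → C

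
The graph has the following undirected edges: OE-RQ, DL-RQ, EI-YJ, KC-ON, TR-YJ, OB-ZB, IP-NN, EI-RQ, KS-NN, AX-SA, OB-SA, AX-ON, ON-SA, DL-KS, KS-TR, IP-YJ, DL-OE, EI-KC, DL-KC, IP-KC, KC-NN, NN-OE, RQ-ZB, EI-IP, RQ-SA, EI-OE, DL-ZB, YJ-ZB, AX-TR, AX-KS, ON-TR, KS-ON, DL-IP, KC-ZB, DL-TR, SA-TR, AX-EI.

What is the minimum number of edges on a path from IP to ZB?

Level 0: IP
Level 1: DL, EI, KC, NN, YJ
Level 2: AX, KS, OE, ON, RQ, TR, ZB
Level 3: OB, SA
ZB first appears at level 2.

2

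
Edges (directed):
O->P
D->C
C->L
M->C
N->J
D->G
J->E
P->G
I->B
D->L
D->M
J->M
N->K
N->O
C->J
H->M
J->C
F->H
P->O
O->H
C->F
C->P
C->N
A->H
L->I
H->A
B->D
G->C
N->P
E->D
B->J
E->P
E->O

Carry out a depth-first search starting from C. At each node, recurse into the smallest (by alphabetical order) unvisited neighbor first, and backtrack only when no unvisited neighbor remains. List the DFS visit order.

C -> F -> H -> A -> M -> J -> E -> D -> G -> L -> I -> B -> O -> P -> N -> K

Visit C
C → F
F → H
H → A
H → M
C → J
J → E
E → D
D → G
D → L
L → I
I → B
E → O
O → P
C → N
N → K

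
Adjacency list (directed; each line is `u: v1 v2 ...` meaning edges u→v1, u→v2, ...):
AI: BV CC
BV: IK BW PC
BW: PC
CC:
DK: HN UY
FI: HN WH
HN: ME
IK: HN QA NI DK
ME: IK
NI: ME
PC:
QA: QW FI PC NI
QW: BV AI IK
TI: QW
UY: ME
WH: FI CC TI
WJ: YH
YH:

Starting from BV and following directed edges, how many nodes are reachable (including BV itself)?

16

BFS from BV visits: BV, PC, IK, BW, QA, NI, HN, DK, QW, FI, ME, UY, AI, WH, CC, TI
Reachable nodes: 16 of 18 total.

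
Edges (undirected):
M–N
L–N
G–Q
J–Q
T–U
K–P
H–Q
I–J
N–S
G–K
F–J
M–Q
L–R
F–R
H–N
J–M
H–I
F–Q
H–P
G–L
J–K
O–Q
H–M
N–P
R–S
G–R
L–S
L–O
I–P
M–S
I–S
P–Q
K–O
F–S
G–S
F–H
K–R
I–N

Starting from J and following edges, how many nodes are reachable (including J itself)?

BFS from J visits: J, F, I, K, M, Q, H, R, S, N, P, G, O, L
Reachable nodes: 14 of 16 total.

14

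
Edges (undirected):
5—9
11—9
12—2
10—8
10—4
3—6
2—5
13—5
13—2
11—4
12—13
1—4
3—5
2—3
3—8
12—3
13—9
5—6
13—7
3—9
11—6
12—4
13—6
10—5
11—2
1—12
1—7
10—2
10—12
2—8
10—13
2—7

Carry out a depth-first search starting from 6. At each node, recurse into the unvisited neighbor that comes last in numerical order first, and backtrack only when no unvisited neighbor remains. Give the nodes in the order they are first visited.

Visit 6
6 → 13
13 → 12
12 → 10
10 → 8
8 → 3
3 → 9
9 → 11
11 → 4
4 → 1
1 → 7
7 → 2
2 → 5

6, 13, 12, 10, 8, 3, 9, 11, 4, 1, 7, 2, 5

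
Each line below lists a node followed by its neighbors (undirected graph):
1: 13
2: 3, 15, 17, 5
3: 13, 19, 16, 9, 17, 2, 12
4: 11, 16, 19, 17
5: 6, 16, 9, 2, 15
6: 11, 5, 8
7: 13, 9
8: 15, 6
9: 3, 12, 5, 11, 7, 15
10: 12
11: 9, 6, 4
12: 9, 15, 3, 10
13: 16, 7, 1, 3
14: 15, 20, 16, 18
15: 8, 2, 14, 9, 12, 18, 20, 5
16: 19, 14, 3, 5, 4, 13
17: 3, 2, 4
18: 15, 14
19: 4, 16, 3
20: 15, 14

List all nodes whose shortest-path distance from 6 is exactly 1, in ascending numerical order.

5, 8, 11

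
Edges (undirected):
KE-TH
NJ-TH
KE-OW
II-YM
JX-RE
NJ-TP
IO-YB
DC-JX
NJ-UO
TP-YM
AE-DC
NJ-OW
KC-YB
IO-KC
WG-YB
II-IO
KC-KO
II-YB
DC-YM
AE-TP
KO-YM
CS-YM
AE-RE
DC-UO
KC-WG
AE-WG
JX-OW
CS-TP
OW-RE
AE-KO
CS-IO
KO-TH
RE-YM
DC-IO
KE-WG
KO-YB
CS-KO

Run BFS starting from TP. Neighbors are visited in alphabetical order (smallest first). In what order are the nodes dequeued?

TP → AE → CS → NJ → YM → DC → KO → RE → WG → IO → OW → TH → UO → II → JX → KC → YB → KE

Visit TP; enqueue AE, CS, NJ, YM → queue [AE, CS, NJ, YM]
Visit AE; enqueue DC, KO, RE, WG → queue [CS, NJ, YM, DC, KO, RE, WG]
Visit CS; enqueue IO → queue [NJ, YM, DC, KO, RE, WG, IO]
Visit NJ; enqueue OW, TH, UO → queue [YM, DC, KO, RE, WG, IO, OW, TH, UO]
Visit YM; enqueue II → queue [DC, KO, RE, WG, IO, OW, TH, UO, II]
Visit DC; enqueue JX → queue [KO, RE, WG, IO, OW, TH, UO, II, JX]
Visit KO; enqueue KC, YB → queue [RE, WG, IO, OW, TH, UO, II, JX, KC, YB]
Visit RE → queue [WG, IO, OW, TH, UO, II, JX, KC, YB]
Visit WG; enqueue KE → queue [IO, OW, TH, UO, II, JX, KC, YB, KE]
Visit IO → queue [OW, TH, UO, II, JX, KC, YB, KE]
Visit OW → queue [TH, UO, II, JX, KC, YB, KE]
Visit TH → queue [UO, II, JX, KC, YB, KE]
Visit UO → queue [II, JX, KC, YB, KE]
Visit II → queue [JX, KC, YB, KE]
Visit JX → queue [KC, YB, KE]
Visit KC → queue [YB, KE]
Visit YB → queue [KE]
Visit KE → queue []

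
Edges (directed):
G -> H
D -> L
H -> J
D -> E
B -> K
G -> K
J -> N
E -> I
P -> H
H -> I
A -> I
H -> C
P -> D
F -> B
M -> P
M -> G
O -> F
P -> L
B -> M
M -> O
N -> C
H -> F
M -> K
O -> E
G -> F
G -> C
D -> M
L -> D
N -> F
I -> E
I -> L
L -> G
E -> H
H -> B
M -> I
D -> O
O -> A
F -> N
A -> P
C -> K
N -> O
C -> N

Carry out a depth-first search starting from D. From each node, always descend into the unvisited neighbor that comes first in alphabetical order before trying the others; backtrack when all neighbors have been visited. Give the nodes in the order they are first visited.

Visit D
D → E
E → H
H → B
B → K
B → M
M → G
G → C
C → N
N → F
N → O
O → A
A → I
I → L
A → P
H → J

D, E, H, B, K, M, G, C, N, F, O, A, I, L, P, J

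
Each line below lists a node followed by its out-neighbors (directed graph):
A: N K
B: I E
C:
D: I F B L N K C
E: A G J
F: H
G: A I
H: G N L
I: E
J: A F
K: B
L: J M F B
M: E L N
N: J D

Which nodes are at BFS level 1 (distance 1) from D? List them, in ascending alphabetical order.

B, C, F, I, K, L, N

Level 0: D
Level 1: B, C, F, I, K, L, N
Level 2: E, H, J, M
Level 3: A, G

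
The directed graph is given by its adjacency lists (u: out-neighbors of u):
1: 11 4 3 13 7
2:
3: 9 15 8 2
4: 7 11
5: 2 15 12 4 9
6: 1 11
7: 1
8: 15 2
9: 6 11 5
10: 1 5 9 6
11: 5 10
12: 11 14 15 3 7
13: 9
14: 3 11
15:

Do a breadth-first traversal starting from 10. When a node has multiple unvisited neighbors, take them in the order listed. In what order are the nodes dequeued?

10, 1, 5, 9, 6, 11, 4, 3, 13, 7, 2, 15, 12, 8, 14

Visit 10; enqueue 1, 5, 9, 6 → queue [1, 5, 9, 6]
Visit 1; enqueue 11, 4, 3, 13, 7 → queue [5, 9, 6, 11, 4, 3, 13, 7]
Visit 5; enqueue 2, 15, 12 → queue [9, 6, 11, 4, 3, 13, 7, 2, 15, 12]
Visit 9 → queue [6, 11, 4, 3, 13, 7, 2, 15, 12]
Visit 6 → queue [11, 4, 3, 13, 7, 2, 15, 12]
Visit 11 → queue [4, 3, 13, 7, 2, 15, 12]
Visit 4 → queue [3, 13, 7, 2, 15, 12]
Visit 3; enqueue 8 → queue [13, 7, 2, 15, 12, 8]
Visit 13 → queue [7, 2, 15, 12, 8]
Visit 7 → queue [2, 15, 12, 8]
Visit 2 → queue [15, 12, 8]
Visit 15 → queue [12, 8]
Visit 12; enqueue 14 → queue [8, 14]
Visit 8 → queue [14]
Visit 14 → queue []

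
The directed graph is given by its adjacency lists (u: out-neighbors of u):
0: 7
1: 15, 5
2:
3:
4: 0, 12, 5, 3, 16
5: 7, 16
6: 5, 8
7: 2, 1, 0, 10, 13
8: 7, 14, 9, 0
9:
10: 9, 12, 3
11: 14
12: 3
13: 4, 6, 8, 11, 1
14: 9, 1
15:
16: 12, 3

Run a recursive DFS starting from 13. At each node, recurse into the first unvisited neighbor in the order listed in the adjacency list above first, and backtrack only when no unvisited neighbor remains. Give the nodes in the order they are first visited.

Visit 13
13 → 4
4 → 0
0 → 7
7 → 2
7 → 1
1 → 15
1 → 5
5 → 16
16 → 12
12 → 3
7 → 10
10 → 9
13 → 6
6 → 8
8 → 14
13 → 11

13, 4, 0, 7, 2, 1, 15, 5, 16, 12, 3, 10, 9, 6, 8, 14, 11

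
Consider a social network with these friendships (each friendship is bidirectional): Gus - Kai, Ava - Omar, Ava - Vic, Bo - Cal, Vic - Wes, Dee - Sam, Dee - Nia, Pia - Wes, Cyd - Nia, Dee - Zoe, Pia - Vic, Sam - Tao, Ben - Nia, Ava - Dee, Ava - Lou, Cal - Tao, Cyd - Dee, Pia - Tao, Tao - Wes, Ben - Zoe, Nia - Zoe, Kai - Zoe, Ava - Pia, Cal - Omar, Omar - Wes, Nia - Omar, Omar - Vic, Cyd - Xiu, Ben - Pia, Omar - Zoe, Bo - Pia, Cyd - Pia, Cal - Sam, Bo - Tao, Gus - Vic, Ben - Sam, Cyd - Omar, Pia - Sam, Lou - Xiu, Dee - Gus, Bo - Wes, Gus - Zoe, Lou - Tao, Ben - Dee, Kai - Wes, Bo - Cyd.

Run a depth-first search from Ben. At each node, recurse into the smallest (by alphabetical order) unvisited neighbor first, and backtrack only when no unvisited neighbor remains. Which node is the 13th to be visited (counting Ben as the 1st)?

Visit Ben
Ben → Dee
Dee → Ava
Ava → Lou
Lou → Tao
Tao → Bo
Bo → Cal
Cal → Omar
Omar → Cyd
Cyd → Nia
Nia → Zoe
Zoe → Gus
Gus → Kai
Kai → Wes
Wes → Pia
Pia → Sam
Pia → Vic
Cyd → Xiu

Visit order: Ben, Dee, Ava, Lou, Tao, Bo, Cal, Omar, Cyd, Nia, Zoe, Gus, Kai, Wes, Pia, Sam, Vic, Xiu

Kai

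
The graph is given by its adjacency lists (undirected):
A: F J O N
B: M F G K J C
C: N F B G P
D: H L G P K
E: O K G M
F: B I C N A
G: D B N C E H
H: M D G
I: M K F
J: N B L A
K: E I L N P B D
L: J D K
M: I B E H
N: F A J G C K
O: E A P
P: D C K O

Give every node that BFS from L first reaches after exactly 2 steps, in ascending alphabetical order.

Level 0: L
Level 1: D, J, K
Level 2: A, B, E, G, H, I, N, P
Level 3: C, F, M, O

A, B, E, G, H, I, N, P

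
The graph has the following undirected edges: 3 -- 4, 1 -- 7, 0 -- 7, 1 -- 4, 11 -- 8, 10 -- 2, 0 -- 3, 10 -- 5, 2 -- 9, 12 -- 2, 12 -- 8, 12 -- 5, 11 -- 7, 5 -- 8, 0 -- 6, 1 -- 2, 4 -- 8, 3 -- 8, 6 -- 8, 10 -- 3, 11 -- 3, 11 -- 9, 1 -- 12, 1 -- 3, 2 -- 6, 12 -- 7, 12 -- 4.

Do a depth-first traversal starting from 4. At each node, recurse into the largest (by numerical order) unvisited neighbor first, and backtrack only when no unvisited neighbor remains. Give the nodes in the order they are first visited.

4, 12, 8, 11, 9, 2, 10, 5, 3, 1, 7, 0, 6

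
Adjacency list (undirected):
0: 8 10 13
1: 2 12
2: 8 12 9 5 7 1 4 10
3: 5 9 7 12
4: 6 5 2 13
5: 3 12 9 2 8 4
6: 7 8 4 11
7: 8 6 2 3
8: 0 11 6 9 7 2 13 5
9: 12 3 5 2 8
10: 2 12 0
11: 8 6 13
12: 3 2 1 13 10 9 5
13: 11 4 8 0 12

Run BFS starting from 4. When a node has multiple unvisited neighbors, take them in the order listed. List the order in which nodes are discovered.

4, 6, 5, 2, 13, 7, 8, 11, 3, 12, 9, 1, 10, 0

Visit 4; enqueue 6, 5, 2, 13 → queue [6, 5, 2, 13]
Visit 6; enqueue 7, 8, 11 → queue [5, 2, 13, 7, 8, 11]
Visit 5; enqueue 3, 12, 9 → queue [2, 13, 7, 8, 11, 3, 12, 9]
Visit 2; enqueue 1, 10 → queue [13, 7, 8, 11, 3, 12, 9, 1, 10]
Visit 13; enqueue 0 → queue [7, 8, 11, 3, 12, 9, 1, 10, 0]
Visit 7 → queue [8, 11, 3, 12, 9, 1, 10, 0]
Visit 8 → queue [11, 3, 12, 9, 1, 10, 0]
Visit 11 → queue [3, 12, 9, 1, 10, 0]
Visit 3 → queue [12, 9, 1, 10, 0]
Visit 12 → queue [9, 1, 10, 0]
Visit 9 → queue [1, 10, 0]
Visit 1 → queue [10, 0]
Visit 10 → queue [0]
Visit 0 → queue []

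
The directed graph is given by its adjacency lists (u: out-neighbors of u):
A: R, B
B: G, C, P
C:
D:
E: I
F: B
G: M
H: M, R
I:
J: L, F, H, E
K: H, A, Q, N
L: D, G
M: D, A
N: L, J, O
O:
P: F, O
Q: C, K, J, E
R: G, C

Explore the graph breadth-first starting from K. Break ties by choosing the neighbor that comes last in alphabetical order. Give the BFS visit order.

K, Q, N, H, A, J, E, C, O, L, R, M, B, F, I, G, D, P

Visit K; enqueue Q, N, H, A → queue [Q, N, H, A]
Visit Q; enqueue J, E, C → queue [N, H, A, J, E, C]
Visit N; enqueue O, L → queue [H, A, J, E, C, O, L]
Visit H; enqueue R, M → queue [A, J, E, C, O, L, R, M]
Visit A; enqueue B → queue [J, E, C, O, L, R, M, B]
Visit J; enqueue F → queue [E, C, O, L, R, M, B, F]
Visit E; enqueue I → queue [C, O, L, R, M, B, F, I]
Visit C → queue [O, L, R, M, B, F, I]
Visit O → queue [L, R, M, B, F, I]
Visit L; enqueue G, D → queue [R, M, B, F, I, G, D]
Visit R → queue [M, B, F, I, G, D]
Visit M → queue [B, F, I, G, D]
Visit B; enqueue P → queue [F, I, G, D, P]
Visit F → queue [I, G, D, P]
Visit I → queue [G, D, P]
Visit G → queue [D, P]
Visit D → queue [P]
Visit P → queue []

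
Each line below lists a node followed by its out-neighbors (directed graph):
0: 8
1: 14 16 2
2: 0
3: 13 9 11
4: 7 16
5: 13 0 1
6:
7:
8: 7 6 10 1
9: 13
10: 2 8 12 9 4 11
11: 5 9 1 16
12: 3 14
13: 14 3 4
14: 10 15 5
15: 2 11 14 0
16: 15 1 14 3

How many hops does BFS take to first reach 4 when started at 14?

Level 0: 14
Level 1: 5, 10, 15
Level 2: 0, 1, 2, 4, 8, 9, 11, 12, 13
Level 3: 3, 6, 7, 16
4 first appears at level 2.

2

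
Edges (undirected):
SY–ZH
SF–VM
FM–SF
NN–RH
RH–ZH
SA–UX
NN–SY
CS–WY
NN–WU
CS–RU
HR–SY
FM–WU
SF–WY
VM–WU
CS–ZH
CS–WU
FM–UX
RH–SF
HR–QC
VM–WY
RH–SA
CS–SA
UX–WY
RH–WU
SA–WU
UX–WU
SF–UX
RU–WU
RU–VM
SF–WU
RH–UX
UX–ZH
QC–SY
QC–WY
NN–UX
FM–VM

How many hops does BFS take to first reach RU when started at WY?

2

Level 0: WY
Level 1: CS, QC, SF, UX, VM
Level 2: FM, HR, NN, RH, RU, SA, SY, WU, ZH
RU first appears at level 2.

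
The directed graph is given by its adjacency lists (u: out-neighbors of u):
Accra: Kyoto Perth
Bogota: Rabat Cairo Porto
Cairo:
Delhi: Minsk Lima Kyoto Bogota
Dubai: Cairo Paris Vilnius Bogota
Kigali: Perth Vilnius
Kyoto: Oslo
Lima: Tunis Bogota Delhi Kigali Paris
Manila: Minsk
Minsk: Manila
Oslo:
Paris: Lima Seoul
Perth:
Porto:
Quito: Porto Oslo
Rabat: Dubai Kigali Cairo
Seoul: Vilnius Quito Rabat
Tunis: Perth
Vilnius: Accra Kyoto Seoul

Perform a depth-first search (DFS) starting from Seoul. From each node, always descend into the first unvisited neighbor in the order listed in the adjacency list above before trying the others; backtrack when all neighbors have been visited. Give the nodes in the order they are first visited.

Visit Seoul
Seoul → Vilnius
Vilnius → Accra
Accra → Kyoto
Kyoto → Oslo
Accra → Perth
Seoul → Quito
Quito → Porto
Seoul → Rabat
Rabat → Dubai
Dubai → Cairo
Dubai → Paris
Paris → Lima
Lima → Tunis
Lima → Bogota
Lima → Delhi
Delhi → Minsk
Minsk → Manila
Lima → Kigali

Seoul, Vilnius, Accra, Kyoto, Oslo, Perth, Quito, Porto, Rabat, Dubai, Cairo, Paris, Lima, Tunis, Bogota, Delhi, Minsk, Manila, Kigali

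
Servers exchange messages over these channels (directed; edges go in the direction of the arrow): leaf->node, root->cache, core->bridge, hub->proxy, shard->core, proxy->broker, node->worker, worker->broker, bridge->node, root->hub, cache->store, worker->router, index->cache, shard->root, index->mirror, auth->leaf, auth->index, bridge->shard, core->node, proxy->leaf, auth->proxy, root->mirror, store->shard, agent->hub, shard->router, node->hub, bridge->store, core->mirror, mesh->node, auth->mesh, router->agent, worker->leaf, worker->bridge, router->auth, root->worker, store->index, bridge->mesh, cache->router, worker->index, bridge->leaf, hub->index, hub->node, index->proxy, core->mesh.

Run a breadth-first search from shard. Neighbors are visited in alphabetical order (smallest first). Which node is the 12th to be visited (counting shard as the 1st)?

agent

Visit shard; enqueue core, root, router → queue [core, root, router]
Visit core; enqueue bridge, mesh, mirror, node → queue [root, router, bridge, mesh, mirror, node]
Visit root; enqueue cache, hub, worker → queue [router, bridge, mesh, mirror, node, cache, hub, worker]
Visit router; enqueue agent, auth → queue [bridge, mesh, mirror, node, cache, hub, worker, agent, auth]
Visit bridge; enqueue leaf, store → queue [mesh, mirror, node, cache, hub, worker, agent, auth, leaf, store]
Visit mesh → queue [mirror, node, cache, hub, worker, agent, auth, leaf, store]
Visit mirror → queue [node, cache, hub, worker, agent, auth, leaf, store]
Visit node → queue [cache, hub, worker, agent, auth, leaf, store]
Visit cache → queue [hub, worker, agent, auth, leaf, store]
Visit hub; enqueue index, proxy → queue [worker, agent, auth, leaf, store, index, proxy]
Visit worker; enqueue broker → queue [agent, auth, leaf, store, index, proxy, broker]
Visit agent → queue [auth, leaf, store, index, proxy, broker]
Visit auth → queue [leaf, store, index, proxy, broker]
Visit leaf → queue [store, index, proxy, broker]
Visit store → queue [index, proxy, broker]
Visit index → queue [proxy, broker]
Visit proxy → queue [broker]
Visit broker → queue []

Visit order: shard, core, root, router, bridge, mesh, mirror, node, cache, hub, worker, agent, auth, leaf, store, index, proxy, broker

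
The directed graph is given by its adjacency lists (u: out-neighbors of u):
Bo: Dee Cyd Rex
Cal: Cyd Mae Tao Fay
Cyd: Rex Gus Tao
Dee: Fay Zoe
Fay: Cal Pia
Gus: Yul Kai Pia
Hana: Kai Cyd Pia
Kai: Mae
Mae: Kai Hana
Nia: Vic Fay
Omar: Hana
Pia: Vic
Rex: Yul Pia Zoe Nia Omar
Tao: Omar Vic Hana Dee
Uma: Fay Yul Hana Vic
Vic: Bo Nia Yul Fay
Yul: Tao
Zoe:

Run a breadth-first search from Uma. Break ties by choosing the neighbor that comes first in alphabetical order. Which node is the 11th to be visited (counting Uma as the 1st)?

Nia

Visit Uma; enqueue Fay, Hana, Vic, Yul → queue [Fay, Hana, Vic, Yul]
Visit Fay; enqueue Cal, Pia → queue [Hana, Vic, Yul, Cal, Pia]
Visit Hana; enqueue Cyd, Kai → queue [Vic, Yul, Cal, Pia, Cyd, Kai]
Visit Vic; enqueue Bo, Nia → queue [Yul, Cal, Pia, Cyd, Kai, Bo, Nia]
Visit Yul; enqueue Tao → queue [Cal, Pia, Cyd, Kai, Bo, Nia, Tao]
Visit Cal; enqueue Mae → queue [Pia, Cyd, Kai, Bo, Nia, Tao, Mae]
Visit Pia → queue [Cyd, Kai, Bo, Nia, Tao, Mae]
Visit Cyd; enqueue Gus, Rex → queue [Kai, Bo, Nia, Tao, Mae, Gus, Rex]
Visit Kai → queue [Bo, Nia, Tao, Mae, Gus, Rex]
Visit Bo; enqueue Dee → queue [Nia, Tao, Mae, Gus, Rex, Dee]
Visit Nia → queue [Tao, Mae, Gus, Rex, Dee]
Visit Tao; enqueue Omar → queue [Mae, Gus, Rex, Dee, Omar]
Visit Mae → queue [Gus, Rex, Dee, Omar]
Visit Gus → queue [Rex, Dee, Omar]
Visit Rex; enqueue Zoe → queue [Dee, Omar, Zoe]
Visit Dee → queue [Omar, Zoe]
Visit Omar → queue [Zoe]
Visit Zoe → queue []

Visit order: Uma, Fay, Hana, Vic, Yul, Cal, Pia, Cyd, Kai, Bo, Nia, Tao, Mae, Gus, Rex, Dee, Omar, Zoe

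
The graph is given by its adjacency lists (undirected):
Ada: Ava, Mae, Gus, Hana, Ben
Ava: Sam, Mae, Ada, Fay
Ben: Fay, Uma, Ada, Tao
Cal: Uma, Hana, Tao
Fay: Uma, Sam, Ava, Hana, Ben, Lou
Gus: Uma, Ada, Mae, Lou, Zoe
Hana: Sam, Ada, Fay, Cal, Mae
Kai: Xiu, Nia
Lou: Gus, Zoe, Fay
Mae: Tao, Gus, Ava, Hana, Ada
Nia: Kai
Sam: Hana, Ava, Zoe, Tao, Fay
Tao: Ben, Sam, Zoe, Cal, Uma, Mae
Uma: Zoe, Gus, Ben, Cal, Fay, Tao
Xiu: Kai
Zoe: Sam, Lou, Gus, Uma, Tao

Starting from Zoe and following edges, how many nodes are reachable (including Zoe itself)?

BFS from Zoe visits: Zoe, Sam, Lou, Gus, Uma, Tao, Hana, Ava, Fay, Ada, Mae, Ben, Cal
Reachable nodes: 13 of 16 total.

13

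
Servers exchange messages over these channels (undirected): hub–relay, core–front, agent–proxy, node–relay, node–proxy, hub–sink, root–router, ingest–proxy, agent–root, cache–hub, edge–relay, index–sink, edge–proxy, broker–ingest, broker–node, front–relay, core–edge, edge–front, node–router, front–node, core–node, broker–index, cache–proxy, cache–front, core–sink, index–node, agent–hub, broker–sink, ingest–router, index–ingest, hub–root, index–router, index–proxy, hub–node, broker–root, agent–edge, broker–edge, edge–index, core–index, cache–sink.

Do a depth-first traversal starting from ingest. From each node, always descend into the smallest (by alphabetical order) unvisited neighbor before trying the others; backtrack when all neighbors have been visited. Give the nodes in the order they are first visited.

ingest -> broker -> edge -> agent -> hub -> cache -> front -> core -> index -> node -> proxy -> relay -> router -> root -> sink

Visit ingest
ingest → broker
broker → edge
edge → agent
agent → hub
hub → cache
cache → front
front → core
core → index
index → node
node → proxy
node → relay
node → router
router → root
index → sink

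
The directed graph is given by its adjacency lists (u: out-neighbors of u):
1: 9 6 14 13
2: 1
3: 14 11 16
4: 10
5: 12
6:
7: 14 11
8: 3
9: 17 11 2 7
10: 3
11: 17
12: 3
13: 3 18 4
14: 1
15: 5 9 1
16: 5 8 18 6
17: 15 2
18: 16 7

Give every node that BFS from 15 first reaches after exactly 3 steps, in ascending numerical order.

Level 0: 15
Level 1: 1, 5, 9
Level 2: 2, 6, 7, 11, 12, 13, 14, 17
Level 3: 3, 4, 18
Level 4: 10, 16
Level 5: 8

3, 4, 18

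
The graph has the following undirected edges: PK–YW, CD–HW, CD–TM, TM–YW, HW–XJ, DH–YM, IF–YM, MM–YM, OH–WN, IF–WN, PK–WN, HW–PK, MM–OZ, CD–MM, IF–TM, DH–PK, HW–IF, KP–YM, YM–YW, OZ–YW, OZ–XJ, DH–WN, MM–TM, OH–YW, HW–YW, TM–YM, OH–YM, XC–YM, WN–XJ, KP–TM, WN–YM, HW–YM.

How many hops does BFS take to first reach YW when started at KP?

2

Level 0: KP
Level 1: TM, YM
Level 2: CD, DH, HW, IF, MM, OH, WN, XC, YW
Level 3: OZ, PK, XJ
YW first appears at level 2.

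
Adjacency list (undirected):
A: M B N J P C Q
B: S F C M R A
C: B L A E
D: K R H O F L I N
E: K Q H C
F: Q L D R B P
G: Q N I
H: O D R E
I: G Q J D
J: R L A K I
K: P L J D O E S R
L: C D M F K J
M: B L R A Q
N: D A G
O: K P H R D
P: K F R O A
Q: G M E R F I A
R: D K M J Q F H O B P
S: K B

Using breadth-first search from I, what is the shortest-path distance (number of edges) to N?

2

Level 0: I
Level 1: D, G, J, Q
Level 2: A, E, F, H, K, L, M, N, O, R
Level 3: B, C, P, S
N first appears at level 2.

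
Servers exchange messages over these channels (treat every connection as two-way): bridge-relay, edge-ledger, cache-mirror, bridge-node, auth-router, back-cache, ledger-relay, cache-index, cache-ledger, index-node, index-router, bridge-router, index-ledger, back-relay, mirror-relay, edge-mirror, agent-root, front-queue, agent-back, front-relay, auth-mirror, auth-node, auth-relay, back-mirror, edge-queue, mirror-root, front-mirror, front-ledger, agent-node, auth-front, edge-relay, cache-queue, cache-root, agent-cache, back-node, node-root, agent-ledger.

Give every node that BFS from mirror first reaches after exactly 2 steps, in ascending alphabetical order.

agent, bridge, index, ledger, node, queue, router

Level 0: mirror
Level 1: auth, back, cache, edge, front, relay, root
Level 2: agent, bridge, index, ledger, node, queue, router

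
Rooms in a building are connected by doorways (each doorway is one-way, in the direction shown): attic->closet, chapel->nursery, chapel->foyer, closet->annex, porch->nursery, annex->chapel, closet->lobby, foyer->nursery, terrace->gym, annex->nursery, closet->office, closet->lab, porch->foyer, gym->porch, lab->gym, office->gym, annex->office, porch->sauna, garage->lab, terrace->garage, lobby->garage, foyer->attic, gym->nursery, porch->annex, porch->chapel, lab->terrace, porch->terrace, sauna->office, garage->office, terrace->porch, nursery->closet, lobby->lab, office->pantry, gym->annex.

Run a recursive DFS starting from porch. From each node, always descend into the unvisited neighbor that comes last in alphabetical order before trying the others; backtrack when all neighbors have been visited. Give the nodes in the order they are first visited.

Visit porch
porch → terrace
terrace → gym
gym → nursery
nursery → closet
closet → office
office → pantry
closet → lobby
lobby → lab
lobby → garage
closet → annex
annex → chapel
chapel → foyer
foyer → attic
porch → sauna

porch terrace gym nursery closet office pantry lobby lab garage annex chapel foyer attic sauna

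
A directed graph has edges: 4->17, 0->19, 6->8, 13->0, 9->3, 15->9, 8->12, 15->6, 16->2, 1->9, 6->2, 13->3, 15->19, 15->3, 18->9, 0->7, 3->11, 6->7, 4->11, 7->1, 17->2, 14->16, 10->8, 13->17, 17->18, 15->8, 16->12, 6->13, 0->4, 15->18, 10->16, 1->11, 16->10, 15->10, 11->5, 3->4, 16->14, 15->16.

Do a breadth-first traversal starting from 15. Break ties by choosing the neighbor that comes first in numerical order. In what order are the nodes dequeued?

15, 3, 6, 8, 9, 10, 16, 18, 19, 4, 11, 2, 7, 13, 12, 14, 17, 5, 1, 0

Visit 15; enqueue 3, 6, 8, 9, 10, 16, 18, 19 → queue [3, 6, 8, 9, 10, 16, 18, 19]
Visit 3; enqueue 4, 11 → queue [6, 8, 9, 10, 16, 18, 19, 4, 11]
Visit 6; enqueue 2, 7, 13 → queue [8, 9, 10, 16, 18, 19, 4, 11, 2, 7, 13]
Visit 8; enqueue 12 → queue [9, 10, 16, 18, 19, 4, 11, 2, 7, 13, 12]
Visit 9 → queue [10, 16, 18, 19, 4, 11, 2, 7, 13, 12]
Visit 10 → queue [16, 18, 19, 4, 11, 2, 7, 13, 12]
Visit 16; enqueue 14 → queue [18, 19, 4, 11, 2, 7, 13, 12, 14]
Visit 18 → queue [19, 4, 11, 2, 7, 13, 12, 14]
Visit 19 → queue [4, 11, 2, 7, 13, 12, 14]
Visit 4; enqueue 17 → queue [11, 2, 7, 13, 12, 14, 17]
Visit 11; enqueue 5 → queue [2, 7, 13, 12, 14, 17, 5]
Visit 2 → queue [7, 13, 12, 14, 17, 5]
Visit 7; enqueue 1 → queue [13, 12, 14, 17, 5, 1]
Visit 13; enqueue 0 → queue [12, 14, 17, 5, 1, 0]
Visit 12 → queue [14, 17, 5, 1, 0]
Visit 14 → queue [17, 5, 1, 0]
Visit 17 → queue [5, 1, 0]
Visit 5 → queue [1, 0]
Visit 1 → queue [0]
Visit 0 → queue []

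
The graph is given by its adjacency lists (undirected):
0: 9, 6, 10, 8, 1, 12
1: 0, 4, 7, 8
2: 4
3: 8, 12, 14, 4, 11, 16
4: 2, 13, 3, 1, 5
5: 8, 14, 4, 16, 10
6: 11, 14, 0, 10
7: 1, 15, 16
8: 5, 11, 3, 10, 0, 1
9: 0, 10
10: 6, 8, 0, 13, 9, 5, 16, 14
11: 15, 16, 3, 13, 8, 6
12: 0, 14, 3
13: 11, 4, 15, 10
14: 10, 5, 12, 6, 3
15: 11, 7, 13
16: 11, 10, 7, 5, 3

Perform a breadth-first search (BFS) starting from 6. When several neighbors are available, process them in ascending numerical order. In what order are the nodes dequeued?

6, 0, 10, 11, 14, 1, 8, 9, 12, 5, 13, 16, 3, 15, 4, 7, 2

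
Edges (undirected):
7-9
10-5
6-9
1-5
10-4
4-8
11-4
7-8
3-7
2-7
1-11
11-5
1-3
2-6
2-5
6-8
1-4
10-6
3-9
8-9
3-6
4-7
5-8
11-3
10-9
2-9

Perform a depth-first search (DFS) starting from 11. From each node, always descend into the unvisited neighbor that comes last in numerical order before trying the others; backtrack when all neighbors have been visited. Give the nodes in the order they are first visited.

Visit 11
11 → 5
5 → 10
10 → 9
9 → 8
8 → 7
7 → 4
4 → 1
1 → 3
3 → 6
6 → 2

11 → 5 → 10 → 9 → 8 → 7 → 4 → 1 → 3 → 6 → 2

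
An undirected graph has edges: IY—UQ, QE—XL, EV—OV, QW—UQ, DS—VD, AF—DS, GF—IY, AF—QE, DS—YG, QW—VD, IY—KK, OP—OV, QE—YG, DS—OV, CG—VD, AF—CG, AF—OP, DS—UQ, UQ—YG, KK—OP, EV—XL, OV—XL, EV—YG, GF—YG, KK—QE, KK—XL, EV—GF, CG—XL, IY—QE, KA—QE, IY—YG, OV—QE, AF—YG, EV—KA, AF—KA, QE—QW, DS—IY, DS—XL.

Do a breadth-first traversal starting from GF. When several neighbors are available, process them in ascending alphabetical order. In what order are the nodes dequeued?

Visit GF; enqueue EV, IY, YG → queue [EV, IY, YG]
Visit EV; enqueue KA, OV, XL → queue [IY, YG, KA, OV, XL]
Visit IY; enqueue DS, KK, QE, UQ → queue [YG, KA, OV, XL, DS, KK, QE, UQ]
Visit YG; enqueue AF → queue [KA, OV, XL, DS, KK, QE, UQ, AF]
Visit KA → queue [OV, XL, DS, KK, QE, UQ, AF]
Visit OV; enqueue OP → queue [XL, DS, KK, QE, UQ, AF, OP]
Visit XL; enqueue CG → queue [DS, KK, QE, UQ, AF, OP, CG]
Visit DS; enqueue VD → queue [KK, QE, UQ, AF, OP, CG, VD]
Visit KK → queue [QE, UQ, AF, OP, CG, VD]
Visit QE; enqueue QW → queue [UQ, AF, OP, CG, VD, QW]
Visit UQ → queue [AF, OP, CG, VD, QW]
Visit AF → queue [OP, CG, VD, QW]
Visit OP → queue [CG, VD, QW]
Visit CG → queue [VD, QW]
Visit VD → queue [QW]
Visit QW → queue []

GF → EV → IY → YG → KA → OV → XL → DS → KK → QE → UQ → AF → OP → CG → VD → QW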